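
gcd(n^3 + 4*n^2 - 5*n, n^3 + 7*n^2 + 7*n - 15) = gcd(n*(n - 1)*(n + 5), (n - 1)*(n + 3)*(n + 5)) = n^2 + 4*n - 5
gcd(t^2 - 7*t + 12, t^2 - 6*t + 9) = t - 3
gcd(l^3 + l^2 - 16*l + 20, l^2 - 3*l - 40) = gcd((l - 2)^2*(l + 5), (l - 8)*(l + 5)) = l + 5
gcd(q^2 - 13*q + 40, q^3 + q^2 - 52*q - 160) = q - 8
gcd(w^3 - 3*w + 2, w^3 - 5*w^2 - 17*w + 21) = w - 1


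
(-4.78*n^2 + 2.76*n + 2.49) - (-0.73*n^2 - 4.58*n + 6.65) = -4.05*n^2 + 7.34*n - 4.16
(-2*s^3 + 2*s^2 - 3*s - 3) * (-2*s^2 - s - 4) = 4*s^5 - 2*s^4 + 12*s^3 + s^2 + 15*s + 12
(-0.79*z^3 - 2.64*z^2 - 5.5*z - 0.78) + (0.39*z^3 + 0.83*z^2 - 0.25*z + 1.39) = -0.4*z^3 - 1.81*z^2 - 5.75*z + 0.61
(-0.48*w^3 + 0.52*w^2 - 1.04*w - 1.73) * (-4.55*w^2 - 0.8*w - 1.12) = 2.184*w^5 - 1.982*w^4 + 4.8536*w^3 + 8.1211*w^2 + 2.5488*w + 1.9376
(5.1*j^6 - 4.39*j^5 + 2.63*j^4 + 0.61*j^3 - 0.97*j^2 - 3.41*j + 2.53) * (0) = 0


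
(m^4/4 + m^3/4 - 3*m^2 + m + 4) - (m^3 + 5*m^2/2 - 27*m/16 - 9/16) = m^4/4 - 3*m^3/4 - 11*m^2/2 + 43*m/16 + 73/16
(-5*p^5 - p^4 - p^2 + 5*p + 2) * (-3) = 15*p^5 + 3*p^4 + 3*p^2 - 15*p - 6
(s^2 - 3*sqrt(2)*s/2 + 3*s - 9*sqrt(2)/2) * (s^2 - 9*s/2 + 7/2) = s^4 - 3*sqrt(2)*s^3/2 - 3*s^3/2 - 10*s^2 + 9*sqrt(2)*s^2/4 + 21*s/2 + 15*sqrt(2)*s - 63*sqrt(2)/4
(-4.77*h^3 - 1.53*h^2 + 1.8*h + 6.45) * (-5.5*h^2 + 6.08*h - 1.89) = 26.235*h^5 - 20.5866*h^4 - 10.1871*h^3 - 21.6393*h^2 + 35.814*h - 12.1905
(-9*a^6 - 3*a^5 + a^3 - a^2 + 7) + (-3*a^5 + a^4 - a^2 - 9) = -9*a^6 - 6*a^5 + a^4 + a^3 - 2*a^2 - 2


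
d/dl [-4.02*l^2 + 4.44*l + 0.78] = 4.44 - 8.04*l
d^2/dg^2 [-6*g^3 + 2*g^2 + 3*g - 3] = 4 - 36*g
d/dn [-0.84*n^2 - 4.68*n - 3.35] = -1.68*n - 4.68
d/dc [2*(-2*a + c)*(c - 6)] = -4*a + 4*c - 12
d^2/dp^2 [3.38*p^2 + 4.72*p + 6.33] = 6.76000000000000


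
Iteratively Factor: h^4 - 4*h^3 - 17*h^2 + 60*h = (h)*(h^3 - 4*h^2 - 17*h + 60) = h*(h - 5)*(h^2 + h - 12) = h*(h - 5)*(h - 3)*(h + 4)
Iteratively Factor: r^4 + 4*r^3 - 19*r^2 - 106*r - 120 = (r - 5)*(r^3 + 9*r^2 + 26*r + 24) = (r - 5)*(r + 2)*(r^2 + 7*r + 12) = (r - 5)*(r + 2)*(r + 4)*(r + 3)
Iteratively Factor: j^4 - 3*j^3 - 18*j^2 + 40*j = (j + 4)*(j^3 - 7*j^2 + 10*j) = j*(j + 4)*(j^2 - 7*j + 10) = j*(j - 5)*(j + 4)*(j - 2)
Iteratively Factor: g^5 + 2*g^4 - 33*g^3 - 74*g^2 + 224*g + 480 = (g - 3)*(g^4 + 5*g^3 - 18*g^2 - 128*g - 160) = (g - 5)*(g - 3)*(g^3 + 10*g^2 + 32*g + 32) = (g - 5)*(g - 3)*(g + 4)*(g^2 + 6*g + 8) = (g - 5)*(g - 3)*(g + 4)^2*(g + 2)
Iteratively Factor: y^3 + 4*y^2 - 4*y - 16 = (y + 2)*(y^2 + 2*y - 8) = (y + 2)*(y + 4)*(y - 2)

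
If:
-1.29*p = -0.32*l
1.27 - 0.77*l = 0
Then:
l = 1.65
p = 0.41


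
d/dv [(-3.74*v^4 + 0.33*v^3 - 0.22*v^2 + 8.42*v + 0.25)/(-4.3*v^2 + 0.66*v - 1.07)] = (32.164*v^5 - 8.8242*v^4 + 16.4428*v^3 + 35.0015*v^2 + 2.6208*v - 9.1744)/(18.49*v^4 - 5.676*v^3 + 9.6376*v^2 - 1.4124*v + 1.1449)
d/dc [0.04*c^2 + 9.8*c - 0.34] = 0.08*c + 9.8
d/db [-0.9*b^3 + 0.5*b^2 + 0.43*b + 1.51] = -2.7*b^2 + 1.0*b + 0.43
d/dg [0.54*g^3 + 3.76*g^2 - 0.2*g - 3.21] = 1.62*g^2 + 7.52*g - 0.2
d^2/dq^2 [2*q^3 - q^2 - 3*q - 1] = 12*q - 2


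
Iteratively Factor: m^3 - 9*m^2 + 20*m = (m - 5)*(m^2 - 4*m) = m*(m - 5)*(m - 4)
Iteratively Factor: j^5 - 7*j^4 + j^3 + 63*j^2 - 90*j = (j - 5)*(j^4 - 2*j^3 - 9*j^2 + 18*j) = j*(j - 5)*(j^3 - 2*j^2 - 9*j + 18) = j*(j - 5)*(j - 3)*(j^2 + j - 6) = j*(j - 5)*(j - 3)*(j + 3)*(j - 2)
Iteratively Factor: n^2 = (n)*(n)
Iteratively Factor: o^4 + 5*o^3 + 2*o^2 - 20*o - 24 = (o + 2)*(o^3 + 3*o^2 - 4*o - 12) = (o + 2)*(o + 3)*(o^2 - 4) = (o - 2)*(o + 2)*(o + 3)*(o + 2)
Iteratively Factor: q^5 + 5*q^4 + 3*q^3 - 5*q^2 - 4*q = (q + 1)*(q^4 + 4*q^3 - q^2 - 4*q) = q*(q + 1)*(q^3 + 4*q^2 - q - 4) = q*(q + 1)^2*(q^2 + 3*q - 4) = q*(q - 1)*(q + 1)^2*(q + 4)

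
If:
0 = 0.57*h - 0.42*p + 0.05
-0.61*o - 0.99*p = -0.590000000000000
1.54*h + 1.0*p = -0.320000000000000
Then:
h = -0.15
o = 1.11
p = -0.09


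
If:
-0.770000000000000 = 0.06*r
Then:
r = -12.83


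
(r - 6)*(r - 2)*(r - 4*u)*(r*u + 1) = r^4*u - 4*r^3*u^2 - 8*r^3*u + r^3 + 32*r^2*u^2 + 8*r^2*u - 8*r^2 - 48*r*u^2 + 32*r*u + 12*r - 48*u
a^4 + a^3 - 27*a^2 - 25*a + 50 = (a - 5)*(a - 1)*(a + 2)*(a + 5)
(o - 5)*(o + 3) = o^2 - 2*o - 15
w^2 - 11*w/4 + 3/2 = (w - 2)*(w - 3/4)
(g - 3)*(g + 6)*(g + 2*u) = g^3 + 2*g^2*u + 3*g^2 + 6*g*u - 18*g - 36*u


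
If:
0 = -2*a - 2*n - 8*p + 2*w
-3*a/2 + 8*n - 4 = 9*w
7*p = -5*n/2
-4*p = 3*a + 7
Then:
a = -541/144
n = -287/96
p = 205/192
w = -713/288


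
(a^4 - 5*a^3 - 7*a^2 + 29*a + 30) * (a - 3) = a^5 - 8*a^4 + 8*a^3 + 50*a^2 - 57*a - 90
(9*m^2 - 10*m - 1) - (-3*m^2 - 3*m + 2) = 12*m^2 - 7*m - 3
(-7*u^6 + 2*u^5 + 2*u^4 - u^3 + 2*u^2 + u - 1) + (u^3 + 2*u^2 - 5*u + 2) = -7*u^6 + 2*u^5 + 2*u^4 + 4*u^2 - 4*u + 1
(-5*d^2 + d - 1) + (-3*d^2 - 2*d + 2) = -8*d^2 - d + 1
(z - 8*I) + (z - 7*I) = 2*z - 15*I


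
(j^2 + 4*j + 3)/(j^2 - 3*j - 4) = (j + 3)/(j - 4)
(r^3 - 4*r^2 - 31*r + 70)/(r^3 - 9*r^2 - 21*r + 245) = (r - 2)/(r - 7)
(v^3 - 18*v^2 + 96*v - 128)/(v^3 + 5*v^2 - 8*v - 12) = (v^2 - 16*v + 64)/(v^2 + 7*v + 6)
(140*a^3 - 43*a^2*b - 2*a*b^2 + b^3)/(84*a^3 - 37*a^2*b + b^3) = (5*a - b)/(3*a - b)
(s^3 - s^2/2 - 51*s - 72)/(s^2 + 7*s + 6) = (s^2 - 13*s/2 - 12)/(s + 1)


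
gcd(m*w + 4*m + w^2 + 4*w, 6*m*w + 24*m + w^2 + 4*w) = w + 4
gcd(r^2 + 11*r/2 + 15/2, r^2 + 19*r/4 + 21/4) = r + 3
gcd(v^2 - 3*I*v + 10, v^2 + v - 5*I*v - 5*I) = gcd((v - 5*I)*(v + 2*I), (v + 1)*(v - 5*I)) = v - 5*I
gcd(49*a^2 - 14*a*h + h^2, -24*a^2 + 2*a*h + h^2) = 1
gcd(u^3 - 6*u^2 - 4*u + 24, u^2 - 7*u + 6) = u - 6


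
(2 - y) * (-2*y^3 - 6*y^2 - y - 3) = 2*y^4 + 2*y^3 - 11*y^2 + y - 6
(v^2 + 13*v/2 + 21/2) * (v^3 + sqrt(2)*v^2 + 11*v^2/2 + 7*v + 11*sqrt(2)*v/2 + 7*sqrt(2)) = v^5 + sqrt(2)*v^4 + 12*v^4 + 12*sqrt(2)*v^3 + 213*v^3/4 + 213*sqrt(2)*v^2/4 + 413*v^2/4 + 147*v/2 + 413*sqrt(2)*v/4 + 147*sqrt(2)/2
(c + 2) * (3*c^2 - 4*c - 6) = 3*c^3 + 2*c^2 - 14*c - 12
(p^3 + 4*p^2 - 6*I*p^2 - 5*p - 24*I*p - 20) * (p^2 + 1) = p^5 + 4*p^4 - 6*I*p^4 - 4*p^3 - 24*I*p^3 - 16*p^2 - 6*I*p^2 - 5*p - 24*I*p - 20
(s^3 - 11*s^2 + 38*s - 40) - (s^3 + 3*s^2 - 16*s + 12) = -14*s^2 + 54*s - 52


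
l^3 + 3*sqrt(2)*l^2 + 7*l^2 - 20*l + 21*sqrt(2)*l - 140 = (l + 7)*(l - 2*sqrt(2))*(l + 5*sqrt(2))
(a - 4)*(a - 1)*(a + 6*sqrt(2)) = a^3 - 5*a^2 + 6*sqrt(2)*a^2 - 30*sqrt(2)*a + 4*a + 24*sqrt(2)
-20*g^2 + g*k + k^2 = (-4*g + k)*(5*g + k)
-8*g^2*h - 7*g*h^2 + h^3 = h*(-8*g + h)*(g + h)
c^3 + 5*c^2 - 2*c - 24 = (c - 2)*(c + 3)*(c + 4)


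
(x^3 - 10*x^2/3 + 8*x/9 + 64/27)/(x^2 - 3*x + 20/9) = (9*x^2 - 18*x - 16)/(3*(3*x - 5))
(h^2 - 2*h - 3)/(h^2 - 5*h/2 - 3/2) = 2*(h + 1)/(2*h + 1)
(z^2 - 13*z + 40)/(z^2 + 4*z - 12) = (z^2 - 13*z + 40)/(z^2 + 4*z - 12)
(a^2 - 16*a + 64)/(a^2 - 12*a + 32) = (a - 8)/(a - 4)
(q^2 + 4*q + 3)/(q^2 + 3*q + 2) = (q + 3)/(q + 2)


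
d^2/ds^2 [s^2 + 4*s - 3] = 2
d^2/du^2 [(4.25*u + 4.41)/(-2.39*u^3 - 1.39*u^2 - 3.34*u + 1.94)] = (-145.65855*u^5 - 386.997882*u^4 - 182.978126*u^3 - 498.809562*u^2 - 314.290932*u - 177.253004)/(13.651919*u^9 + 23.819457*u^8 + 71.088399*u^7 + 36.016081*u^6 + 60.67605*u^5 - 57.643434*u^4 + 10.204852*u^3 - 49.23138*u^2 + 37.711272*u - 7.301384)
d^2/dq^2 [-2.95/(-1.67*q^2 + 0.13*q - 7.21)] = (-16.45451*q^2 + 1.28089*q + 2.95*(3.34*q - 0.13)*(6.68*q - 0.26) - 71.04013)/(1.67*q^2 - 0.13*q + 7.21)^3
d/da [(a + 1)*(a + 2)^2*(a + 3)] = 4*a^3 + 24*a^2 + 46*a + 28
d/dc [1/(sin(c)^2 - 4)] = -2*sin(c)*cos(c)/(sin(c)^2 - 4)^2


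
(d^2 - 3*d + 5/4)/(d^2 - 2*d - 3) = (-d^2 + 3*d - 5/4)/(-d^2 + 2*d + 3)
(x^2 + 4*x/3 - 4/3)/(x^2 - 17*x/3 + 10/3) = (x + 2)/(x - 5)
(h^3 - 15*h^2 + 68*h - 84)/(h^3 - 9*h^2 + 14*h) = (h - 6)/h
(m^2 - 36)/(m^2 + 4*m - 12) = (m - 6)/(m - 2)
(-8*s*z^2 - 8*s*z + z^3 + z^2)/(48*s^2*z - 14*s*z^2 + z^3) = (z + 1)/(-6*s + z)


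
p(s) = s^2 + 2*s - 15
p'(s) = 2*s + 2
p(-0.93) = -16.00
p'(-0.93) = 0.14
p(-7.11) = 21.33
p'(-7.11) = -12.22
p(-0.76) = -15.94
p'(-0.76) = 0.48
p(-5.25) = 2.06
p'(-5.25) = -8.50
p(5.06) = 20.72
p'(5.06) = 12.12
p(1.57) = -9.40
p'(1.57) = 5.14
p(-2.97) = -12.12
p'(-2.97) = -3.94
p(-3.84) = -7.93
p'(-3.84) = -5.68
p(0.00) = -15.00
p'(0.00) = 2.00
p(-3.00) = -12.00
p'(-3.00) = -4.00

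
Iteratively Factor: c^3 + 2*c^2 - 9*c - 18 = (c + 3)*(c^2 - c - 6) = (c + 2)*(c + 3)*(c - 3)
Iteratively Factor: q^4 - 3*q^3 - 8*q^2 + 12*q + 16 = (q - 4)*(q^3 + q^2 - 4*q - 4) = (q - 4)*(q + 1)*(q^2 - 4) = (q - 4)*(q - 2)*(q + 1)*(q + 2)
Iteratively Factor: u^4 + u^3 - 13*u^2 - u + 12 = (u - 3)*(u^3 + 4*u^2 - u - 4) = (u - 3)*(u - 1)*(u^2 + 5*u + 4) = (u - 3)*(u - 1)*(u + 1)*(u + 4)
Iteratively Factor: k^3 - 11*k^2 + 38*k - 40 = (k - 4)*(k^2 - 7*k + 10) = (k - 5)*(k - 4)*(k - 2)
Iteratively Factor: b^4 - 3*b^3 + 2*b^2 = (b - 1)*(b^3 - 2*b^2) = b*(b - 1)*(b^2 - 2*b) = b^2*(b - 1)*(b - 2)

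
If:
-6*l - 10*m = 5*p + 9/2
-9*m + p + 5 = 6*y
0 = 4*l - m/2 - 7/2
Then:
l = 811/892 - 15*y/223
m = 61/223 - 120*y/223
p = 258*y/223 - 566/223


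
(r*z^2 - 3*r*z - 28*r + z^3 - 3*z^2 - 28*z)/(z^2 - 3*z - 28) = r + z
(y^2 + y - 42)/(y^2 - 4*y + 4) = (y^2 + y - 42)/(y^2 - 4*y + 4)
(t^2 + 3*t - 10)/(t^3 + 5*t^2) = (t - 2)/t^2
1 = 1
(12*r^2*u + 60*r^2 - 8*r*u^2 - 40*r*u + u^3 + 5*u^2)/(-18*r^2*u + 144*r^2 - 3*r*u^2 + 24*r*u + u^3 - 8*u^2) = (-2*r*u - 10*r + u^2 + 5*u)/(3*r*u - 24*r + u^2 - 8*u)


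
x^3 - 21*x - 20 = (x - 5)*(x + 1)*(x + 4)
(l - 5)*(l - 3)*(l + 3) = l^3 - 5*l^2 - 9*l + 45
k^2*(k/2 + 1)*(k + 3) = k^4/2 + 5*k^3/2 + 3*k^2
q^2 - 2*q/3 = q*(q - 2/3)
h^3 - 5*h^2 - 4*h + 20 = (h - 5)*(h - 2)*(h + 2)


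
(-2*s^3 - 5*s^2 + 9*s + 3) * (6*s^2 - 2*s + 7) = -12*s^5 - 26*s^4 + 50*s^3 - 35*s^2 + 57*s + 21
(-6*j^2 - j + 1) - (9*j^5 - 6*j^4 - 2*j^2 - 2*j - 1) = -9*j^5 + 6*j^4 - 4*j^2 + j + 2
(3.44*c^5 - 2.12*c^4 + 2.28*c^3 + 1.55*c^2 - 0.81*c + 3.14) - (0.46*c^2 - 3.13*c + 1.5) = 3.44*c^5 - 2.12*c^4 + 2.28*c^3 + 1.09*c^2 + 2.32*c + 1.64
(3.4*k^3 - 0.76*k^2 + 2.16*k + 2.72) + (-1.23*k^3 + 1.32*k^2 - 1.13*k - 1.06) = 2.17*k^3 + 0.56*k^2 + 1.03*k + 1.66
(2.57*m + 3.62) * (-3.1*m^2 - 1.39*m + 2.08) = -7.967*m^3 - 14.7943*m^2 + 0.313800000000001*m + 7.5296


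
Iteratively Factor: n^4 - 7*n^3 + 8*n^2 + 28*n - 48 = (n - 3)*(n^3 - 4*n^2 - 4*n + 16) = (n - 3)*(n + 2)*(n^2 - 6*n + 8) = (n - 4)*(n - 3)*(n + 2)*(n - 2)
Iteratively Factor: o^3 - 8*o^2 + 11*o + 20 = (o - 5)*(o^2 - 3*o - 4) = (o - 5)*(o - 4)*(o + 1)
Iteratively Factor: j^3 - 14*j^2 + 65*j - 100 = (j - 5)*(j^2 - 9*j + 20) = (j - 5)*(j - 4)*(j - 5)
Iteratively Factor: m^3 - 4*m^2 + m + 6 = (m - 2)*(m^2 - 2*m - 3) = (m - 3)*(m - 2)*(m + 1)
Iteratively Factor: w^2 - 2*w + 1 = (w - 1)*(w - 1)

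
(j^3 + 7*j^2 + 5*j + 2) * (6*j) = 6*j^4 + 42*j^3 + 30*j^2 + 12*j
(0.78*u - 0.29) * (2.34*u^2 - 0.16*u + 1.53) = 1.8252*u^3 - 0.8034*u^2 + 1.2398*u - 0.4437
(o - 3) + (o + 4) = 2*o + 1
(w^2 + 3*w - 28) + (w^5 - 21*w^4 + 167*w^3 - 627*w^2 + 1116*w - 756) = w^5 - 21*w^4 + 167*w^3 - 626*w^2 + 1119*w - 784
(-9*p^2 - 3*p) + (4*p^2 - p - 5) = -5*p^2 - 4*p - 5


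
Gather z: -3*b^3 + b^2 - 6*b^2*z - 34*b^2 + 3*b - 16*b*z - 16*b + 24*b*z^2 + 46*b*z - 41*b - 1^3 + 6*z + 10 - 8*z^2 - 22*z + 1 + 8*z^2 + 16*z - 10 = -3*b^3 - 33*b^2 + 24*b*z^2 - 54*b + z*(-6*b^2 + 30*b)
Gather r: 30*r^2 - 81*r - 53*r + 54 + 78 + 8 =30*r^2 - 134*r + 140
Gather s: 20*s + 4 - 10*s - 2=10*s + 2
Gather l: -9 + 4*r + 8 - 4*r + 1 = 0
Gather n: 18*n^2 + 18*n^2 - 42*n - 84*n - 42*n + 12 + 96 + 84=36*n^2 - 168*n + 192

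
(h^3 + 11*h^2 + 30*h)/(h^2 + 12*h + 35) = h*(h + 6)/(h + 7)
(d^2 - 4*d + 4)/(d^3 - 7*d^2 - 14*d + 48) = (d - 2)/(d^2 - 5*d - 24)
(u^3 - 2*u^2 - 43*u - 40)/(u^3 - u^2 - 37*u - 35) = (u - 8)/(u - 7)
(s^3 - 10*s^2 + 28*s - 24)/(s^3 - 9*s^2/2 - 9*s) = 2*(s^2 - 4*s + 4)/(s*(2*s + 3))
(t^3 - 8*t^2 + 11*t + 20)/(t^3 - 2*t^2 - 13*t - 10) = (t - 4)/(t + 2)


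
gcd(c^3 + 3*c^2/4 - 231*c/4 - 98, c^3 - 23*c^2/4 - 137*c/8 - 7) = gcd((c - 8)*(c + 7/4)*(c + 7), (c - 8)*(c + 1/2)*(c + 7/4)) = c^2 - 25*c/4 - 14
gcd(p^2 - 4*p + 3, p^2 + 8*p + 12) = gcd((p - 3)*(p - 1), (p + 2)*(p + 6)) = 1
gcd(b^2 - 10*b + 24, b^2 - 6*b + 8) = b - 4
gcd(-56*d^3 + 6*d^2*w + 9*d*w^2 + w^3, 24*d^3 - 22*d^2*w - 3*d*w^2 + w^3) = 4*d + w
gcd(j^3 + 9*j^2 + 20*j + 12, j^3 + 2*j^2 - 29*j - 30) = j^2 + 7*j + 6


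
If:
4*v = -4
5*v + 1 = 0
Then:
No Solution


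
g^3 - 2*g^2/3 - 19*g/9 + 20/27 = (g - 5/3)*(g - 1/3)*(g + 4/3)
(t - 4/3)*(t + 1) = t^2 - t/3 - 4/3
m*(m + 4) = m^2 + 4*m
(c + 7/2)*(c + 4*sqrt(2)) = c^2 + 7*c/2 + 4*sqrt(2)*c + 14*sqrt(2)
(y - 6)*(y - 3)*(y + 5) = y^3 - 4*y^2 - 27*y + 90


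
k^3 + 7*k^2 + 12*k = k*(k + 3)*(k + 4)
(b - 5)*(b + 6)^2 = b^3 + 7*b^2 - 24*b - 180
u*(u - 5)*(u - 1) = u^3 - 6*u^2 + 5*u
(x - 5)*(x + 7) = x^2 + 2*x - 35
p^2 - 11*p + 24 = (p - 8)*(p - 3)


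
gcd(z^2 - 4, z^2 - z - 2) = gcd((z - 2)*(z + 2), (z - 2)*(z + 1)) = z - 2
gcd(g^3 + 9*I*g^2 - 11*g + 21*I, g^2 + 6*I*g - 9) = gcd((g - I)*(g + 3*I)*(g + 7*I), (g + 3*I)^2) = g + 3*I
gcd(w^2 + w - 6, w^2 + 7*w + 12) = w + 3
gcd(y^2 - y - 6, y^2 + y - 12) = y - 3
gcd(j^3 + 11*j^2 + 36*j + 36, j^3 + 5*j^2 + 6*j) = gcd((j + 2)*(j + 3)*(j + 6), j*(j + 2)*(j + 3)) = j^2 + 5*j + 6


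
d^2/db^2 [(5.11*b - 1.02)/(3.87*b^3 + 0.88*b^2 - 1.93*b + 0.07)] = (459.191754*b^5 - 78.90156*b^4 + 28.669178*b^3 + 24.359976*b^2 + 10.16346*b - 6.09241)/(57.960603*b^9 + 39.539016*b^8 - 77.725467*b^7 - 35.610227*b^6 + 40.192665*b^5 + 6.859338*b^4 - 7.845496*b^3 + 0.795165*b^2 - 0.028371*b + 0.000343)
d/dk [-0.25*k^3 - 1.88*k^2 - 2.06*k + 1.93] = -0.75*k^2 - 3.76*k - 2.06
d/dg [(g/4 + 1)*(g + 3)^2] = (g + 3)*(3*g + 11)/4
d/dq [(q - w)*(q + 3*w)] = 2*q + 2*w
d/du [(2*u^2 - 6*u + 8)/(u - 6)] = 2*(u^2 - 12*u + 14)/(u^2 - 12*u + 36)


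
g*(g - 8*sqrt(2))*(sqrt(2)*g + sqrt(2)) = sqrt(2)*g^3 - 16*g^2 + sqrt(2)*g^2 - 16*g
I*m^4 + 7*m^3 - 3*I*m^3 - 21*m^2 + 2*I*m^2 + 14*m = m*(m - 2)*(m - 7*I)*(I*m - I)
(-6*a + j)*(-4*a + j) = 24*a^2 - 10*a*j + j^2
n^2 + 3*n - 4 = (n - 1)*(n + 4)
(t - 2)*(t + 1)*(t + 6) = t^3 + 5*t^2 - 8*t - 12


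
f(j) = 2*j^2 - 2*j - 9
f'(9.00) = 34.00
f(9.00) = 135.00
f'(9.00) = 34.00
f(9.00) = 135.00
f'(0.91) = 1.64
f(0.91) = -9.16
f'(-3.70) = -16.80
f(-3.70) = 25.78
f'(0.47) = -0.12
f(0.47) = -9.50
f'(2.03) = 6.12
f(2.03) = -4.82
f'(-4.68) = -20.72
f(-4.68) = 44.16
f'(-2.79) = -13.16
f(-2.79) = 12.15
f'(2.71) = 8.84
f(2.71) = 0.27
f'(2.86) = 9.44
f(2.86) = 1.64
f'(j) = 4*j - 2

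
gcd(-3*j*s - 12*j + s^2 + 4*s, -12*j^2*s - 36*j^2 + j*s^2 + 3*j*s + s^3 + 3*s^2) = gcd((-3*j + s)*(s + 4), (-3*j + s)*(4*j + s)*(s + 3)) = -3*j + s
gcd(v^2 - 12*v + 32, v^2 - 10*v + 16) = v - 8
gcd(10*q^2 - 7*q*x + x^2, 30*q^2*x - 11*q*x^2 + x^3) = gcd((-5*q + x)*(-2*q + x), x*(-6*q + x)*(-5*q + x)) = -5*q + x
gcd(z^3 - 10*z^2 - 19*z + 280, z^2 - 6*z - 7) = z - 7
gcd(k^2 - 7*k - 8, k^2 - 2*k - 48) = k - 8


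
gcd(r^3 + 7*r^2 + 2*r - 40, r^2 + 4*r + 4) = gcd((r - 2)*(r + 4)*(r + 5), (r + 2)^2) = 1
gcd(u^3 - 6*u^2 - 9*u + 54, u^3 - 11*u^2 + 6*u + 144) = u^2 - 3*u - 18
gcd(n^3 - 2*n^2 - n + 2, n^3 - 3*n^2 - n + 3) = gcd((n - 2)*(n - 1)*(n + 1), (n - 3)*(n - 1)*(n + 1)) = n^2 - 1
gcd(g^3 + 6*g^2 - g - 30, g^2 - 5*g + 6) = g - 2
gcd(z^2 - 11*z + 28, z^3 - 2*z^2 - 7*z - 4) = z - 4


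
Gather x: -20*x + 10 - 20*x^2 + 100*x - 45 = -20*x^2 + 80*x - 35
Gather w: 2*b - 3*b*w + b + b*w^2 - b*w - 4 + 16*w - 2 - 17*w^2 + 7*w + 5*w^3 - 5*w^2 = 3*b + 5*w^3 + w^2*(b - 22) + w*(23 - 4*b) - 6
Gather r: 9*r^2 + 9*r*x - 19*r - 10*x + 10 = 9*r^2 + r*(9*x - 19) - 10*x + 10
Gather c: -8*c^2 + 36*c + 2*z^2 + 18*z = -8*c^2 + 36*c + 2*z^2 + 18*z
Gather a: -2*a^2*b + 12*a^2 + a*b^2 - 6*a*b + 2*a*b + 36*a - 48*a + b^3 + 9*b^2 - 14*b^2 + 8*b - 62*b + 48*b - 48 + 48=a^2*(12 - 2*b) + a*(b^2 - 4*b - 12) + b^3 - 5*b^2 - 6*b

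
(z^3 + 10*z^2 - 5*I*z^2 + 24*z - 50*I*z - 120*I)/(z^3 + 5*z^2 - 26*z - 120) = (z - 5*I)/(z - 5)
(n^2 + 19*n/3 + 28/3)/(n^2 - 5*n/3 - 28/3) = (n + 4)/(n - 4)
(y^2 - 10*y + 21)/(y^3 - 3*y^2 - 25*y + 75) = (y - 7)/(y^2 - 25)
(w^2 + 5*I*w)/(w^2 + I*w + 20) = w/(w - 4*I)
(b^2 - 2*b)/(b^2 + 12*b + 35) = b*(b - 2)/(b^2 + 12*b + 35)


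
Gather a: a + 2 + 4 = a + 6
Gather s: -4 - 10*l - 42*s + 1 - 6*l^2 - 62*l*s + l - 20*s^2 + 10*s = -6*l^2 - 9*l - 20*s^2 + s*(-62*l - 32) - 3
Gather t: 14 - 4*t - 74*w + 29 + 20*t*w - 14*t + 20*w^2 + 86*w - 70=t*(20*w - 18) + 20*w^2 + 12*w - 27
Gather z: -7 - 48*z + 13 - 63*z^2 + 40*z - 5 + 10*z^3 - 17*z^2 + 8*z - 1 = 10*z^3 - 80*z^2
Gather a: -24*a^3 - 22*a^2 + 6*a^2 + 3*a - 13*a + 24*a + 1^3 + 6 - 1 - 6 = -24*a^3 - 16*a^2 + 14*a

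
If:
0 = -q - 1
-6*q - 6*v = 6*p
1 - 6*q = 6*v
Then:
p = -1/6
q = -1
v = 7/6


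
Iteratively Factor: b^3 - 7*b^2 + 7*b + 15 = (b + 1)*(b^2 - 8*b + 15) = (b - 5)*(b + 1)*(b - 3)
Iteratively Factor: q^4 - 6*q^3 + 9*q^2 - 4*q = (q - 1)*(q^3 - 5*q^2 + 4*q) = (q - 4)*(q - 1)*(q^2 - q) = q*(q - 4)*(q - 1)*(q - 1)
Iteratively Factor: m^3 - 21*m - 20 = (m - 5)*(m^2 + 5*m + 4) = (m - 5)*(m + 1)*(m + 4)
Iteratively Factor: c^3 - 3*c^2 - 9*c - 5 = (c + 1)*(c^2 - 4*c - 5) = (c - 5)*(c + 1)*(c + 1)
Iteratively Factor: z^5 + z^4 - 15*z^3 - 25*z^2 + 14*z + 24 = (z + 2)*(z^4 - z^3 - 13*z^2 + z + 12) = (z + 1)*(z + 2)*(z^3 - 2*z^2 - 11*z + 12) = (z + 1)*(z + 2)*(z + 3)*(z^2 - 5*z + 4) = (z - 4)*(z + 1)*(z + 2)*(z + 3)*(z - 1)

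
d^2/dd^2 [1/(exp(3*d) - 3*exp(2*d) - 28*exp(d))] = ((-9*exp(2*d) + 12*exp(d) + 28)*(-exp(2*d) + 3*exp(d) + 28) - 2*(-3*exp(2*d) + 6*exp(d) + 28)^2)*exp(-d)/(-exp(2*d) + 3*exp(d) + 28)^3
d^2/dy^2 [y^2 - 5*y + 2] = 2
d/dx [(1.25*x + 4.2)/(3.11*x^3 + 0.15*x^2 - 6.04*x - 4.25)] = (-7.775*x^3 - 39.3735*x^2 - 1.26*x + 20.0555)/(9.6721*x^6 + 0.933*x^5 - 37.5463*x^4 - 28.247*x^3 + 35.2066*x^2 + 51.34*x + 18.0625)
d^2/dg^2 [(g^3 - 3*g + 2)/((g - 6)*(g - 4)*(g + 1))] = 2*(9*g^6 - 51*g^5 - 51*g^4 + 67*g^3 + 2010*g^2 - 1116*g + 1832)/(g^9 - 27*g^8 + 285*g^7 - 1413*g^6 + 2694*g^5 + 2556*g^4 - 13672*g^3 - 1440*g^2 + 24192*g + 13824)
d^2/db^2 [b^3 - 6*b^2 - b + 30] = 6*b - 12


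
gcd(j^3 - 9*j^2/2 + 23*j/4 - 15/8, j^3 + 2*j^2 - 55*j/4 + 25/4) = j^2 - 3*j + 5/4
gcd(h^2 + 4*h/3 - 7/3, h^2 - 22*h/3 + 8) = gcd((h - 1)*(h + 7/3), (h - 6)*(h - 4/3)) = 1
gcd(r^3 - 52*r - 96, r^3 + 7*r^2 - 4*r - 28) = r + 2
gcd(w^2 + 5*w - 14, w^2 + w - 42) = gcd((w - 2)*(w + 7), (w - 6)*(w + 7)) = w + 7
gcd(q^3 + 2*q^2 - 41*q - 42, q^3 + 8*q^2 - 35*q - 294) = q^2 + q - 42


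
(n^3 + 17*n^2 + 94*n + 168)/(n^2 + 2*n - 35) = (n^2 + 10*n + 24)/(n - 5)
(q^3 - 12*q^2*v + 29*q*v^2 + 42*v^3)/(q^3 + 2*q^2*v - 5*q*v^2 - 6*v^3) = (q^2 - 13*q*v + 42*v^2)/(q^2 + q*v - 6*v^2)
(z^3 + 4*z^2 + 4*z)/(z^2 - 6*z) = (z^2 + 4*z + 4)/(z - 6)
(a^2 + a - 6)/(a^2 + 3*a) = (a - 2)/a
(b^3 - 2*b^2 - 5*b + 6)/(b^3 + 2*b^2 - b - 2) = (b - 3)/(b + 1)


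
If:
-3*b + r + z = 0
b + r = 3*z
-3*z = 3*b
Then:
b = 0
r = 0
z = 0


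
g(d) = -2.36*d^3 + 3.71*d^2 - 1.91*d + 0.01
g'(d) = -7.08*d^2 + 7.42*d - 1.91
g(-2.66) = 75.76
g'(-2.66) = -71.74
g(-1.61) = 22.55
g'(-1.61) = -32.21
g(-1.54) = 20.37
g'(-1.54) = -30.13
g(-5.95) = 639.84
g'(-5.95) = -296.71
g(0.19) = -0.24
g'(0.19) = -0.76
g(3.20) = -45.44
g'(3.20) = -50.67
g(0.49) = -0.31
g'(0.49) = 0.03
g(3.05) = -38.26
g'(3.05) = -45.14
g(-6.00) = 654.79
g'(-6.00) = -301.31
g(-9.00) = 2038.15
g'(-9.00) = -642.17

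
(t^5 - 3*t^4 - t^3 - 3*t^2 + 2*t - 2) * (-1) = -t^5 + 3*t^4 + t^3 + 3*t^2 - 2*t + 2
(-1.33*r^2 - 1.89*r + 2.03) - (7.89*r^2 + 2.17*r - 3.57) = -9.22*r^2 - 4.06*r + 5.6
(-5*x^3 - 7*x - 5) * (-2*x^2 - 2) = 10*x^5 + 24*x^3 + 10*x^2 + 14*x + 10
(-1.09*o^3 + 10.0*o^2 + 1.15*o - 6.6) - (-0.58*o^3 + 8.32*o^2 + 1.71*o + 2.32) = -0.51*o^3 + 1.68*o^2 - 0.56*o - 8.92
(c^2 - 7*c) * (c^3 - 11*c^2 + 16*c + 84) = c^5 - 18*c^4 + 93*c^3 - 28*c^2 - 588*c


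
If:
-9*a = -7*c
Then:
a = 7*c/9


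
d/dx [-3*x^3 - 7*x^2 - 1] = x*(-9*x - 14)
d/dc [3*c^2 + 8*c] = 6*c + 8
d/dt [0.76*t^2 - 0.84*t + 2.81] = 1.52*t - 0.84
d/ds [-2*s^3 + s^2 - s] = -6*s^2 + 2*s - 1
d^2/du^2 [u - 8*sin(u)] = 8*sin(u)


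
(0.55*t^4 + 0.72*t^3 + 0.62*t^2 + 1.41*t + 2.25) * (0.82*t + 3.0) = 0.451*t^5 + 2.2404*t^4 + 2.6684*t^3 + 3.0162*t^2 + 6.075*t + 6.75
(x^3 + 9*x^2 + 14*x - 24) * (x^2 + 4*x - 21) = x^5 + 13*x^4 + 29*x^3 - 157*x^2 - 390*x + 504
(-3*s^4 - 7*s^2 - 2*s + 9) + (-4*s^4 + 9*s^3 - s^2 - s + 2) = -7*s^4 + 9*s^3 - 8*s^2 - 3*s + 11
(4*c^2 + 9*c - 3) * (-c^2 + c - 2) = -4*c^4 - 5*c^3 + 4*c^2 - 21*c + 6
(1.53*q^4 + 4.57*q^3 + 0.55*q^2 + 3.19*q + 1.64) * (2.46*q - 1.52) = 3.7638*q^5 + 8.9166*q^4 - 5.5934*q^3 + 7.0114*q^2 - 0.8144*q - 2.4928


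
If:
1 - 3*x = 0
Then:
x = 1/3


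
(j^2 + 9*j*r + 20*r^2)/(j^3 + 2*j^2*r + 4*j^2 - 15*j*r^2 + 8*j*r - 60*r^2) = (-j - 4*r)/(-j^2 + 3*j*r - 4*j + 12*r)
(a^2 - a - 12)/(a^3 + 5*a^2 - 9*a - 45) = (a - 4)/(a^2 + 2*a - 15)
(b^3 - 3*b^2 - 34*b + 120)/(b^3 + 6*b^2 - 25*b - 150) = (b - 4)/(b + 5)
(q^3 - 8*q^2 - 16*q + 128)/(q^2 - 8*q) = q - 16/q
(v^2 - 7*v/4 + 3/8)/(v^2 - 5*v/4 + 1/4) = (v - 3/2)/(v - 1)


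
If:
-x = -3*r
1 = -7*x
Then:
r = -1/21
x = -1/7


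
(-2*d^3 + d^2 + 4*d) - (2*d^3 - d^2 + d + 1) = -4*d^3 + 2*d^2 + 3*d - 1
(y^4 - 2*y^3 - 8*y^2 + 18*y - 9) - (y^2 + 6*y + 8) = y^4 - 2*y^3 - 9*y^2 + 12*y - 17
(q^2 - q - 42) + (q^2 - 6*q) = 2*q^2 - 7*q - 42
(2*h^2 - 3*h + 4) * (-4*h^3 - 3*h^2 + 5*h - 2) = -8*h^5 + 6*h^4 + 3*h^3 - 31*h^2 + 26*h - 8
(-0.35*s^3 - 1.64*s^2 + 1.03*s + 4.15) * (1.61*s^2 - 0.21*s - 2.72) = -0.5635*s^5 - 2.5669*s^4 + 2.9547*s^3 + 10.926*s^2 - 3.6731*s - 11.288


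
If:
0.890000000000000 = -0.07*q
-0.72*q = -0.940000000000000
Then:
No Solution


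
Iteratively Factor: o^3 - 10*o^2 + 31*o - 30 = (o - 3)*(o^2 - 7*o + 10) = (o - 5)*(o - 3)*(o - 2)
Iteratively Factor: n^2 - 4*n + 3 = (n - 3)*(n - 1)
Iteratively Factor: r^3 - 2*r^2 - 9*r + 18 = (r + 3)*(r^2 - 5*r + 6) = (r - 2)*(r + 3)*(r - 3)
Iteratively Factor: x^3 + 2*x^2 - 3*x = (x + 3)*(x^2 - x) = (x - 1)*(x + 3)*(x)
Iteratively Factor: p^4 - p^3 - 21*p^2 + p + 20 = (p + 1)*(p^3 - 2*p^2 - 19*p + 20) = (p - 5)*(p + 1)*(p^2 + 3*p - 4) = (p - 5)*(p + 1)*(p + 4)*(p - 1)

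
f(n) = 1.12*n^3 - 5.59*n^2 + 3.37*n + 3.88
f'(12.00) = 353.05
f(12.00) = 1174.72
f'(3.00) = 0.07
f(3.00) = -6.08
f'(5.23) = 36.80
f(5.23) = 28.82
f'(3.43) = 4.55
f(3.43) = -5.13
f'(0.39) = -0.48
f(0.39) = 4.41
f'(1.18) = -5.14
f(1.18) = 1.91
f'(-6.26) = 205.03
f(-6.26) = -511.03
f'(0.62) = -2.27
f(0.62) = 4.09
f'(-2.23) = 45.01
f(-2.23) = -43.85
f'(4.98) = 31.02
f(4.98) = 20.36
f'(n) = 3.36*n^2 - 11.18*n + 3.37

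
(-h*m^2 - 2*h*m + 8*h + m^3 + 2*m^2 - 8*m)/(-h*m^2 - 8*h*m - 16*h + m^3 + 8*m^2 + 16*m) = (m - 2)/(m + 4)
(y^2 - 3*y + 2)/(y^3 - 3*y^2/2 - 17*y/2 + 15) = 2*(y - 1)/(2*y^2 + y - 15)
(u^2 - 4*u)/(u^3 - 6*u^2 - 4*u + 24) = u*(u - 4)/(u^3 - 6*u^2 - 4*u + 24)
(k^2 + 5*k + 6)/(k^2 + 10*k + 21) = (k + 2)/(k + 7)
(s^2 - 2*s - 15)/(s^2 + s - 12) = (s^2 - 2*s - 15)/(s^2 + s - 12)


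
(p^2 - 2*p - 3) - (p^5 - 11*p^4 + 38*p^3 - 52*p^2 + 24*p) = -p^5 + 11*p^4 - 38*p^3 + 53*p^2 - 26*p - 3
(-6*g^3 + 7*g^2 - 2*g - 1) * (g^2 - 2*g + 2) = -6*g^5 + 19*g^4 - 28*g^3 + 17*g^2 - 2*g - 2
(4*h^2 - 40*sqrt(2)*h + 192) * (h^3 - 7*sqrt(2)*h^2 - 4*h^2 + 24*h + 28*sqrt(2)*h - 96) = 4*h^5 - 68*sqrt(2)*h^4 - 16*h^4 + 272*sqrt(2)*h^3 + 848*h^3 - 3392*h^2 - 2304*sqrt(2)*h^2 + 4608*h + 9216*sqrt(2)*h - 18432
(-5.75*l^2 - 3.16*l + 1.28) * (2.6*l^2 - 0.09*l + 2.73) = -14.95*l^4 - 7.6985*l^3 - 12.0851*l^2 - 8.742*l + 3.4944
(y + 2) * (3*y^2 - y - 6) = 3*y^3 + 5*y^2 - 8*y - 12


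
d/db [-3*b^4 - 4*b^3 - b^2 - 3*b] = -12*b^3 - 12*b^2 - 2*b - 3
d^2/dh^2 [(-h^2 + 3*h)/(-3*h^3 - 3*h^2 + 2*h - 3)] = 6*(3*h^6 - 27*h^5 - 21*h^4 - 34*h^3 + 45*h^2 + 27*h - 3)/(27*h^9 + 81*h^8 + 27*h^7 + 144*h^5 + 9*h^4 - 35*h^3 + 117*h^2 - 54*h + 27)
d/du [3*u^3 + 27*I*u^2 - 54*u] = 9*u^2 + 54*I*u - 54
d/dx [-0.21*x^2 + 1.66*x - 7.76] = 1.66 - 0.42*x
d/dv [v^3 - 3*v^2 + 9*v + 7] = 3*v^2 - 6*v + 9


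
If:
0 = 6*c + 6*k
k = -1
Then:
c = 1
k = -1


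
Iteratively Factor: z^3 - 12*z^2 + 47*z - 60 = (z - 5)*(z^2 - 7*z + 12) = (z - 5)*(z - 4)*(z - 3)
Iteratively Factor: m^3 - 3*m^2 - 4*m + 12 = (m - 3)*(m^2 - 4) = (m - 3)*(m + 2)*(m - 2)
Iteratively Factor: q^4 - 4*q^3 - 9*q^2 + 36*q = (q - 3)*(q^3 - q^2 - 12*q) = (q - 3)*(q + 3)*(q^2 - 4*q) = (q - 4)*(q - 3)*(q + 3)*(q)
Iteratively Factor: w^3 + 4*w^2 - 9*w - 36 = (w + 3)*(w^2 + w - 12) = (w + 3)*(w + 4)*(w - 3)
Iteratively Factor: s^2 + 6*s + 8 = (s + 4)*(s + 2)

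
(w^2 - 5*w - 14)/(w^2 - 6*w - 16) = (w - 7)/(w - 8)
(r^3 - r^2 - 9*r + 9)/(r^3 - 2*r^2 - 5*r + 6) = (r + 3)/(r + 2)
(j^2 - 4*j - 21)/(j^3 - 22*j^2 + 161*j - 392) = (j + 3)/(j^2 - 15*j + 56)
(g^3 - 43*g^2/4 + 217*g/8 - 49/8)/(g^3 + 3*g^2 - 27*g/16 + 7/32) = 4*(2*g^2 - 21*g + 49)/(8*g^2 + 26*g - 7)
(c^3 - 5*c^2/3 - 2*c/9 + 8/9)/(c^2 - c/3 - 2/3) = c - 4/3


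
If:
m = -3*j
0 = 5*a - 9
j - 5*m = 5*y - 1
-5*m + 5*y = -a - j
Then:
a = 9/5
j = -7/80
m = 21/80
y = -2/25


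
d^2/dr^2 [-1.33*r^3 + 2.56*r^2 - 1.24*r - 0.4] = 5.12 - 7.98*r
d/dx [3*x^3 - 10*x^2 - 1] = x*(9*x - 20)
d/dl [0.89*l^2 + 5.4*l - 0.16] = 1.78*l + 5.4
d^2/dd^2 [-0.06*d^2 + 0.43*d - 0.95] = -0.120000000000000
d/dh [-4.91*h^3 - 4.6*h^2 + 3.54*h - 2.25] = -14.73*h^2 - 9.2*h + 3.54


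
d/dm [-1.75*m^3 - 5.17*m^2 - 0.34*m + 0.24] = -5.25*m^2 - 10.34*m - 0.34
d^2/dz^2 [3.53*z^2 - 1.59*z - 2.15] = 7.06000000000000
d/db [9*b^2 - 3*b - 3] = 18*b - 3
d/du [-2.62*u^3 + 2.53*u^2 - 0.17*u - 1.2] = -7.86*u^2 + 5.06*u - 0.17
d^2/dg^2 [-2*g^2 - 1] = -4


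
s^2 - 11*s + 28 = (s - 7)*(s - 4)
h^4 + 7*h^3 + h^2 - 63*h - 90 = (h - 3)*(h + 2)*(h + 3)*(h + 5)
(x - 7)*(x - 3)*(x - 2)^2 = x^4 - 14*x^3 + 65*x^2 - 124*x + 84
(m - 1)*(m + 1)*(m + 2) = m^3 + 2*m^2 - m - 2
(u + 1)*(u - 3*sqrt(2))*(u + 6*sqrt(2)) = u^3 + u^2 + 3*sqrt(2)*u^2 - 36*u + 3*sqrt(2)*u - 36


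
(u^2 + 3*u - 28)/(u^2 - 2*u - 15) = (-u^2 - 3*u + 28)/(-u^2 + 2*u + 15)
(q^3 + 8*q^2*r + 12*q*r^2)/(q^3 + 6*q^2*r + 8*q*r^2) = (q + 6*r)/(q + 4*r)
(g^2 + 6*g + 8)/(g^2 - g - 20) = (g + 2)/(g - 5)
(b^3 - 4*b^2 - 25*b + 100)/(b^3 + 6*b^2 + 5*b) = (b^2 - 9*b + 20)/(b*(b + 1))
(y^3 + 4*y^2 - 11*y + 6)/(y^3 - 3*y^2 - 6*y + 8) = (y^2 + 5*y - 6)/(y^2 - 2*y - 8)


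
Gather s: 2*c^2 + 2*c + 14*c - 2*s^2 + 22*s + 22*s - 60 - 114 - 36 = 2*c^2 + 16*c - 2*s^2 + 44*s - 210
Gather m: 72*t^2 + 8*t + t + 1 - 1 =72*t^2 + 9*t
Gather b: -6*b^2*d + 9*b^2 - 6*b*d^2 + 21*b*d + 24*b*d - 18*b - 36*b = b^2*(9 - 6*d) + b*(-6*d^2 + 45*d - 54)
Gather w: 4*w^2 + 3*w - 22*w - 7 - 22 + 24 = 4*w^2 - 19*w - 5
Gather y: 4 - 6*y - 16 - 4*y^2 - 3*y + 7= -4*y^2 - 9*y - 5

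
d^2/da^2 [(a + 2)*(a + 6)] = 2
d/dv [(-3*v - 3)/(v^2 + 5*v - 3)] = 3*(v^2 + 2*v + 8)/(v^4 + 10*v^3 + 19*v^2 - 30*v + 9)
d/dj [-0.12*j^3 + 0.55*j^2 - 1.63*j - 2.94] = -0.36*j^2 + 1.1*j - 1.63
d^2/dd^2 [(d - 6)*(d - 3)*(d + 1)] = 6*d - 16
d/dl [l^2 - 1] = 2*l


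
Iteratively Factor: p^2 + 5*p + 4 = (p + 1)*(p + 4)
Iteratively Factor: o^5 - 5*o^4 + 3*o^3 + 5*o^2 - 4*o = (o - 1)*(o^4 - 4*o^3 - o^2 + 4*o) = (o - 1)^2*(o^3 - 3*o^2 - 4*o) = (o - 4)*(o - 1)^2*(o^2 + o) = (o - 4)*(o - 1)^2*(o + 1)*(o)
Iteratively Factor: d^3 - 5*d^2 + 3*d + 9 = (d + 1)*(d^2 - 6*d + 9) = (d - 3)*(d + 1)*(d - 3)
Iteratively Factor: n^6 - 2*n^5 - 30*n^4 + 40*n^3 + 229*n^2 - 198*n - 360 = (n - 2)*(n^5 - 30*n^3 - 20*n^2 + 189*n + 180) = (n - 2)*(n + 4)*(n^4 - 4*n^3 - 14*n^2 + 36*n + 45) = (n - 5)*(n - 2)*(n + 4)*(n^3 + n^2 - 9*n - 9) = (n - 5)*(n - 2)*(n + 1)*(n + 4)*(n^2 - 9) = (n - 5)*(n - 2)*(n + 1)*(n + 3)*(n + 4)*(n - 3)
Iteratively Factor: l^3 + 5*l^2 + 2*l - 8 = (l - 1)*(l^2 + 6*l + 8) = (l - 1)*(l + 2)*(l + 4)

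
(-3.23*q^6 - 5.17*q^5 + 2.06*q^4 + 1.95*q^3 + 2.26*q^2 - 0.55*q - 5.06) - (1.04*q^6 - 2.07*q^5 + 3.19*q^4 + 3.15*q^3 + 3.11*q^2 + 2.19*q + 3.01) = -4.27*q^6 - 3.1*q^5 - 1.13*q^4 - 1.2*q^3 - 0.85*q^2 - 2.74*q - 8.07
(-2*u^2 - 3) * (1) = -2*u^2 - 3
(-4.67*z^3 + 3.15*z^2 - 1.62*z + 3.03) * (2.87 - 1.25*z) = 5.8375*z^4 - 17.3404*z^3 + 11.0655*z^2 - 8.4369*z + 8.6961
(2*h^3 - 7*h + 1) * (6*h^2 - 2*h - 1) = 12*h^5 - 4*h^4 - 44*h^3 + 20*h^2 + 5*h - 1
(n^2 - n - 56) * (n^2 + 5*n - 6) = n^4 + 4*n^3 - 67*n^2 - 274*n + 336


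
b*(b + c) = b^2 + b*c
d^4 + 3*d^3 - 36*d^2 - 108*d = d*(d - 6)*(d + 3)*(d + 6)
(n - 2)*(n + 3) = n^2 + n - 6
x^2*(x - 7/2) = x^3 - 7*x^2/2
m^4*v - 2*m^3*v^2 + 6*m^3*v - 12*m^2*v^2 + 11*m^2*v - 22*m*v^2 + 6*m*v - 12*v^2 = (m + 2)*(m + 3)*(m - 2*v)*(m*v + v)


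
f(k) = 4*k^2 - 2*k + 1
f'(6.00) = 46.00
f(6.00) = 133.00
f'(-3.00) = -26.00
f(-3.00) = 43.00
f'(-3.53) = -30.24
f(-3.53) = 57.90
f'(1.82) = 12.56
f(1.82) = 10.61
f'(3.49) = 25.92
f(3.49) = 42.74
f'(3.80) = 28.40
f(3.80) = 51.16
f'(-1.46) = -13.68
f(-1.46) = 12.45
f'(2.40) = 17.20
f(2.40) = 19.24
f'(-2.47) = -21.76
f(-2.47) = 30.34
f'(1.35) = 8.80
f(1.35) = 5.59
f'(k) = 8*k - 2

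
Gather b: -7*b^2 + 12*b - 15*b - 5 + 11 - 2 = -7*b^2 - 3*b + 4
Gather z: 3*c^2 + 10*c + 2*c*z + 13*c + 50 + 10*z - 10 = 3*c^2 + 23*c + z*(2*c + 10) + 40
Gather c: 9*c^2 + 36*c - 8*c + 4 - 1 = 9*c^2 + 28*c + 3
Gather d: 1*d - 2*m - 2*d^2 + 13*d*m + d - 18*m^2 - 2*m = -2*d^2 + d*(13*m + 2) - 18*m^2 - 4*m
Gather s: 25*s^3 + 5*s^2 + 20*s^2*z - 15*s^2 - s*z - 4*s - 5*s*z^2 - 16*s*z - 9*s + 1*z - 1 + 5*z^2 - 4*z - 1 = 25*s^3 + s^2*(20*z - 10) + s*(-5*z^2 - 17*z - 13) + 5*z^2 - 3*z - 2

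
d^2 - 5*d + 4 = (d - 4)*(d - 1)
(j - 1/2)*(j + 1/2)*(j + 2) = j^3 + 2*j^2 - j/4 - 1/2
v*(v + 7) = v^2 + 7*v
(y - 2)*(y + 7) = y^2 + 5*y - 14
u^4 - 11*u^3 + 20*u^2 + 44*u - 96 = (u - 8)*(u - 3)*(u - 2)*(u + 2)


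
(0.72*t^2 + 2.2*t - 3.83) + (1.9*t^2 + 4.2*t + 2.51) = 2.62*t^2 + 6.4*t - 1.32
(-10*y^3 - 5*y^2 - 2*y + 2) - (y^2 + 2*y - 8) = -10*y^3 - 6*y^2 - 4*y + 10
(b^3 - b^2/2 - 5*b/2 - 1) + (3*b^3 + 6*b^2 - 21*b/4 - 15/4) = 4*b^3 + 11*b^2/2 - 31*b/4 - 19/4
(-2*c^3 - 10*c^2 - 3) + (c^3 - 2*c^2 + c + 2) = -c^3 - 12*c^2 + c - 1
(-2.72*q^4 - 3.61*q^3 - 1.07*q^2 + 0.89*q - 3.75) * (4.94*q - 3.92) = -13.4368*q^5 - 7.171*q^4 + 8.8654*q^3 + 8.591*q^2 - 22.0138*q + 14.7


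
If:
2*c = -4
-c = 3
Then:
No Solution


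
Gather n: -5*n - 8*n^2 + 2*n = -8*n^2 - 3*n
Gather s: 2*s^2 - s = 2*s^2 - s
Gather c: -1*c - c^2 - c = -c^2 - 2*c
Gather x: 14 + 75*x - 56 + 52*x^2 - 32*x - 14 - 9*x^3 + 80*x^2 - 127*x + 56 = -9*x^3 + 132*x^2 - 84*x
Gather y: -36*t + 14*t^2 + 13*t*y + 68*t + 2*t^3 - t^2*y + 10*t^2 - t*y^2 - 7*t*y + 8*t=2*t^3 + 24*t^2 - t*y^2 + 40*t + y*(-t^2 + 6*t)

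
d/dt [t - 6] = 1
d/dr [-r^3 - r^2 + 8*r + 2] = -3*r^2 - 2*r + 8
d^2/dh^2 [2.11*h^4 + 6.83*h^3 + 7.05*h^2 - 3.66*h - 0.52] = 25.32*h^2 + 40.98*h + 14.1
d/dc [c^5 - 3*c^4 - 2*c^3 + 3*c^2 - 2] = c*(5*c^3 - 12*c^2 - 6*c + 6)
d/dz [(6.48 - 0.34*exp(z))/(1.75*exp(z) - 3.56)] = -10.1296*exp(z)/(1.75*exp(z) - 3.56)^2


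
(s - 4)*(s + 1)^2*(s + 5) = s^4 + 3*s^3 - 17*s^2 - 39*s - 20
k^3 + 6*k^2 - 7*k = k*(k - 1)*(k + 7)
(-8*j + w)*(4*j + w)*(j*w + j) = -32*j^3*w - 32*j^3 - 4*j^2*w^2 - 4*j^2*w + j*w^3 + j*w^2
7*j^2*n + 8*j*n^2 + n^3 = n*(j + n)*(7*j + n)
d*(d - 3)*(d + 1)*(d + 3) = d^4 + d^3 - 9*d^2 - 9*d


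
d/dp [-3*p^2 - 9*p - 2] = -6*p - 9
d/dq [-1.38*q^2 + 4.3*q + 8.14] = 4.3 - 2.76*q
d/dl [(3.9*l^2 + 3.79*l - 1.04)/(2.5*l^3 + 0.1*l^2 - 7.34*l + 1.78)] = (-9.75*l^4 - 18.95*l^3 - 21.205*l^2 + 14.092*l - 0.8874)/(6.25*l^6 + 0.5*l^5 - 36.69*l^4 + 7.432*l^3 + 54.2316*l^2 - 26.1304*l + 3.1684)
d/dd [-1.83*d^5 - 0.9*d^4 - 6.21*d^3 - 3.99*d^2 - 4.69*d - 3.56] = -9.15*d^4 - 3.6*d^3 - 18.63*d^2 - 7.98*d - 4.69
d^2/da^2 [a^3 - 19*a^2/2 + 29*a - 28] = 6*a - 19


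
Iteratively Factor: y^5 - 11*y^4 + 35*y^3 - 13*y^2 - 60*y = (y)*(y^4 - 11*y^3 + 35*y^2 - 13*y - 60) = y*(y - 5)*(y^3 - 6*y^2 + 5*y + 12) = y*(y - 5)*(y + 1)*(y^2 - 7*y + 12) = y*(y - 5)*(y - 4)*(y + 1)*(y - 3)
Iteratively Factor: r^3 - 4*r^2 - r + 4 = (r - 4)*(r^2 - 1) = (r - 4)*(r + 1)*(r - 1)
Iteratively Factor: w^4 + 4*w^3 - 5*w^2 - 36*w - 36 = (w - 3)*(w^3 + 7*w^2 + 16*w + 12) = (w - 3)*(w + 3)*(w^2 + 4*w + 4) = (w - 3)*(w + 2)*(w + 3)*(w + 2)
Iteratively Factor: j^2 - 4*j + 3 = (j - 3)*(j - 1)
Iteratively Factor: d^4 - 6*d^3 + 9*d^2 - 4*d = (d - 1)*(d^3 - 5*d^2 + 4*d) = (d - 1)^2*(d^2 - 4*d) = (d - 4)*(d - 1)^2*(d)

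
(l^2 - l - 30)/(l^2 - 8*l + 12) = (l + 5)/(l - 2)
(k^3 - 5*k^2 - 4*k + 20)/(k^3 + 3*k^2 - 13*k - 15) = (k^3 - 5*k^2 - 4*k + 20)/(k^3 + 3*k^2 - 13*k - 15)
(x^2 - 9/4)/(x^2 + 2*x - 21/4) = (2*x + 3)/(2*x + 7)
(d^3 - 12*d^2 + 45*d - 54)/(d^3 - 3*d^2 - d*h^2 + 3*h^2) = (d^2 - 9*d + 18)/(d^2 - h^2)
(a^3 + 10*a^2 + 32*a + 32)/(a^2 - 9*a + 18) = (a^3 + 10*a^2 + 32*a + 32)/(a^2 - 9*a + 18)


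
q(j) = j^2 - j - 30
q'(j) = 2*j - 1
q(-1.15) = -27.53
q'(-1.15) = -3.30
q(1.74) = -28.71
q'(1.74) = 2.48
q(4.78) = -11.93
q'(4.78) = 8.56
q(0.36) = -30.23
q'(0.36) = -0.28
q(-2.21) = -22.91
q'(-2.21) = -5.42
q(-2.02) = -23.90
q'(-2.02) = -5.04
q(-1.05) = -27.85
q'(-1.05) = -3.10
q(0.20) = -30.16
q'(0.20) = -0.60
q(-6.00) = 12.00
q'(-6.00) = -13.00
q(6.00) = 0.00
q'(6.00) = 11.00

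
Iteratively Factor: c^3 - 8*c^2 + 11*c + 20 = (c - 4)*(c^2 - 4*c - 5) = (c - 5)*(c - 4)*(c + 1)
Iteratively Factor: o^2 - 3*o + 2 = (o - 2)*(o - 1)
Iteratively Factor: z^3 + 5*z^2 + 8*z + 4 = (z + 2)*(z^2 + 3*z + 2) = (z + 1)*(z + 2)*(z + 2)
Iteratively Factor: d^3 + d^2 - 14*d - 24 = (d + 2)*(d^2 - d - 12) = (d - 4)*(d + 2)*(d + 3)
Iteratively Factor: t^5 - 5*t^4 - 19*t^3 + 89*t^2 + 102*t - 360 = (t + 3)*(t^4 - 8*t^3 + 5*t^2 + 74*t - 120) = (t + 3)^2*(t^3 - 11*t^2 + 38*t - 40) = (t - 5)*(t + 3)^2*(t^2 - 6*t + 8) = (t - 5)*(t - 2)*(t + 3)^2*(t - 4)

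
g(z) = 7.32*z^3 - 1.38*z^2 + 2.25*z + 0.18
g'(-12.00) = 3197.61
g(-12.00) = -12874.50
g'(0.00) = 2.25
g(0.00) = 0.18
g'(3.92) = 328.88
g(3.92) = 428.72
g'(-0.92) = 23.38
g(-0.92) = -8.76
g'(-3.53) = 285.63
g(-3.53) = -346.94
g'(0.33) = 3.73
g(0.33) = 1.04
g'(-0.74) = 16.32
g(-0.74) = -5.21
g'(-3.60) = 296.79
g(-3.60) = -367.33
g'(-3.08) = 219.07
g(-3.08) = -233.72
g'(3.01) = 192.90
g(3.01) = 194.07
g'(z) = 21.96*z^2 - 2.76*z + 2.25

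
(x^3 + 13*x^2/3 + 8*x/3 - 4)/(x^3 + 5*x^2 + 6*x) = (x - 2/3)/x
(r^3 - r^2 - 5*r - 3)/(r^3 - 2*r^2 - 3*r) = (r + 1)/r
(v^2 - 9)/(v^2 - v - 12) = (v - 3)/(v - 4)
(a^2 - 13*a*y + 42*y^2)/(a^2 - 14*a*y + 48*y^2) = (-a + 7*y)/(-a + 8*y)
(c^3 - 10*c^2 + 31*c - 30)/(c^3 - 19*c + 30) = (c - 5)/(c + 5)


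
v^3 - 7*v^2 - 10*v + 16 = (v - 8)*(v - 1)*(v + 2)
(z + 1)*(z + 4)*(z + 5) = z^3 + 10*z^2 + 29*z + 20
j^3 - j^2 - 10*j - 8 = (j - 4)*(j + 1)*(j + 2)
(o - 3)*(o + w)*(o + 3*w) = o^3 + 4*o^2*w - 3*o^2 + 3*o*w^2 - 12*o*w - 9*w^2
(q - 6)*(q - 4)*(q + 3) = q^3 - 7*q^2 - 6*q + 72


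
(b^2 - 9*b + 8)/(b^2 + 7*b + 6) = (b^2 - 9*b + 8)/(b^2 + 7*b + 6)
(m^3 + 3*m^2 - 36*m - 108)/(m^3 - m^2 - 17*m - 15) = (m^2 - 36)/(m^2 - 4*m - 5)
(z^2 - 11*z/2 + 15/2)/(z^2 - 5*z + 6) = (z - 5/2)/(z - 2)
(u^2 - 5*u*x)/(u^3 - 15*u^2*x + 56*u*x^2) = (u - 5*x)/(u^2 - 15*u*x + 56*x^2)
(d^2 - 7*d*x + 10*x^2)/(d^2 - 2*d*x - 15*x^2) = (d - 2*x)/(d + 3*x)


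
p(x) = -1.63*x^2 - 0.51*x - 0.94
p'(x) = -3.26*x - 0.51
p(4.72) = -39.66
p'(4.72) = -15.90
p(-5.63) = -49.73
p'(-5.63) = 17.84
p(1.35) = -4.60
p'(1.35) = -4.91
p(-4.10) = -26.25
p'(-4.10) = 12.86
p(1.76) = -6.89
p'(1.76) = -6.25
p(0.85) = -2.55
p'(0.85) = -3.28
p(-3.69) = -21.25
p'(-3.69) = 11.52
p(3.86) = -27.19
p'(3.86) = -13.09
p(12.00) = -241.78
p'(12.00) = -39.63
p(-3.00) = -14.08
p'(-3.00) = 9.27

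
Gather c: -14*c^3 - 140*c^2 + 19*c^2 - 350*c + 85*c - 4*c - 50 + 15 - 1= -14*c^3 - 121*c^2 - 269*c - 36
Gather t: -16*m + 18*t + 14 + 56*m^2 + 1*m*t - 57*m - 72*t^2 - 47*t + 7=56*m^2 - 73*m - 72*t^2 + t*(m - 29) + 21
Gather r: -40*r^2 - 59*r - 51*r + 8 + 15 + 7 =-40*r^2 - 110*r + 30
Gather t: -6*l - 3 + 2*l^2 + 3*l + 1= 2*l^2 - 3*l - 2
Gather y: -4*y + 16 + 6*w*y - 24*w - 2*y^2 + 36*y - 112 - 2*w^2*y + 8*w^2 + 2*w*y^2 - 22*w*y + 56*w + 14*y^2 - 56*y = 8*w^2 + 32*w + y^2*(2*w + 12) + y*(-2*w^2 - 16*w - 24) - 96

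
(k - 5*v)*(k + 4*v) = k^2 - k*v - 20*v^2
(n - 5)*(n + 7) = n^2 + 2*n - 35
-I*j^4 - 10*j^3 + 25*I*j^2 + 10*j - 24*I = (j - 1)*(j - 6*I)*(j - 4*I)*(-I*j - I)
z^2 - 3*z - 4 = (z - 4)*(z + 1)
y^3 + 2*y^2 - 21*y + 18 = (y - 3)*(y - 1)*(y + 6)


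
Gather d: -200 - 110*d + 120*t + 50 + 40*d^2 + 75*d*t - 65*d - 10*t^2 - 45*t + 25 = 40*d^2 + d*(75*t - 175) - 10*t^2 + 75*t - 125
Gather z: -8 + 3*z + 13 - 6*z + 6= 11 - 3*z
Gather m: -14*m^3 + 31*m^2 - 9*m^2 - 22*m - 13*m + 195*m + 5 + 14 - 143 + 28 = -14*m^3 + 22*m^2 + 160*m - 96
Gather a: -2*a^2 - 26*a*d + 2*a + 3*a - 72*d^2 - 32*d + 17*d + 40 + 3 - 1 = -2*a^2 + a*(5 - 26*d) - 72*d^2 - 15*d + 42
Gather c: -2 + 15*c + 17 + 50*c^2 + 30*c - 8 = 50*c^2 + 45*c + 7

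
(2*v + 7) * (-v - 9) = -2*v^2 - 25*v - 63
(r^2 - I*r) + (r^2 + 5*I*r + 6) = 2*r^2 + 4*I*r + 6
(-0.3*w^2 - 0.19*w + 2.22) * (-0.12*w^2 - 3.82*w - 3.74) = 0.036*w^4 + 1.1688*w^3 + 1.5814*w^2 - 7.7698*w - 8.3028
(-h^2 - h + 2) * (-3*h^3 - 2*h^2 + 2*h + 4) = 3*h^5 + 5*h^4 - 6*h^3 - 10*h^2 + 8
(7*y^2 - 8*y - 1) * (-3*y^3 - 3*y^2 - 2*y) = -21*y^5 + 3*y^4 + 13*y^3 + 19*y^2 + 2*y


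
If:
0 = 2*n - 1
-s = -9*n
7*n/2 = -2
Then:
No Solution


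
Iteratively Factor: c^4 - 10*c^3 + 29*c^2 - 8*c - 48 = (c - 4)*(c^3 - 6*c^2 + 5*c + 12) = (c - 4)*(c - 3)*(c^2 - 3*c - 4) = (c - 4)^2*(c - 3)*(c + 1)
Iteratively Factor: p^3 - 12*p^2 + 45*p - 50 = (p - 5)*(p^2 - 7*p + 10) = (p - 5)*(p - 2)*(p - 5)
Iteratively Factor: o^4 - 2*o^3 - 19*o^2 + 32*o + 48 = (o - 4)*(o^3 + 2*o^2 - 11*o - 12) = (o - 4)*(o + 1)*(o^2 + o - 12) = (o - 4)*(o - 3)*(o + 1)*(o + 4)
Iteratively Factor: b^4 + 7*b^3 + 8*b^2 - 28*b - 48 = (b - 2)*(b^3 + 9*b^2 + 26*b + 24) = (b - 2)*(b + 4)*(b^2 + 5*b + 6) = (b - 2)*(b + 2)*(b + 4)*(b + 3)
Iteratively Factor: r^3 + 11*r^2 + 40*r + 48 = (r + 3)*(r^2 + 8*r + 16) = (r + 3)*(r + 4)*(r + 4)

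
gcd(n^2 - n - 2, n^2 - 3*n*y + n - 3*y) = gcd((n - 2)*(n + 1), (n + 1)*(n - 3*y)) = n + 1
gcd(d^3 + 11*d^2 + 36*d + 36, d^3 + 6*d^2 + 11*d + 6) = d^2 + 5*d + 6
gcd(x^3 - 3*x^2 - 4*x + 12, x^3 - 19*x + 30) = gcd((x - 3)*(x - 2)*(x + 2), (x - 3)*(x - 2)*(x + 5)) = x^2 - 5*x + 6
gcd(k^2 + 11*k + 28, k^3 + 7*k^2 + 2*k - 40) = k + 4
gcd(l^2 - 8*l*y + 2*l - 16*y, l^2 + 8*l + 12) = l + 2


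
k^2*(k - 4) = k^3 - 4*k^2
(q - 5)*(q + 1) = q^2 - 4*q - 5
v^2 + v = v*(v + 1)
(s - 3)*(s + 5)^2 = s^3 + 7*s^2 - 5*s - 75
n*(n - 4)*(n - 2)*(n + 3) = n^4 - 3*n^3 - 10*n^2 + 24*n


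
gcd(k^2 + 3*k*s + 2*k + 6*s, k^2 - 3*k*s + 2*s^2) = 1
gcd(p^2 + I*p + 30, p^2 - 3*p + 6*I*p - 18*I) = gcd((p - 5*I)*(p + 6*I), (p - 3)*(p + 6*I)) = p + 6*I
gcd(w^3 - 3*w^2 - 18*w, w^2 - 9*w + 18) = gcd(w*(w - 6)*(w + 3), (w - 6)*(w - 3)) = w - 6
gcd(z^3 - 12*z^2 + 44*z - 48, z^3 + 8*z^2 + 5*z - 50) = z - 2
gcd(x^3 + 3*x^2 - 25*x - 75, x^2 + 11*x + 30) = x + 5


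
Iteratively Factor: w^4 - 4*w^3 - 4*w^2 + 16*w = (w + 2)*(w^3 - 6*w^2 + 8*w) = (w - 4)*(w + 2)*(w^2 - 2*w) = (w - 4)*(w - 2)*(w + 2)*(w)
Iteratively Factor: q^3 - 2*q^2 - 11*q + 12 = (q - 1)*(q^2 - q - 12) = (q - 1)*(q + 3)*(q - 4)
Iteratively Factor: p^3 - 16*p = (p - 4)*(p^2 + 4*p) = (p - 4)*(p + 4)*(p)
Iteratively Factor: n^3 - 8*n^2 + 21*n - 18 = (n - 3)*(n^2 - 5*n + 6) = (n - 3)*(n - 2)*(n - 3)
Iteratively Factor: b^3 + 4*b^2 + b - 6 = (b + 3)*(b^2 + b - 2) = (b - 1)*(b + 3)*(b + 2)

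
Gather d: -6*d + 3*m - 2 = -6*d + 3*m - 2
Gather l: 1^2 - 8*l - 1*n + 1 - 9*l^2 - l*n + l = -9*l^2 + l*(-n - 7) - n + 2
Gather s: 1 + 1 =2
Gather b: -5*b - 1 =-5*b - 1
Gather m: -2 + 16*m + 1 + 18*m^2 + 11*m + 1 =18*m^2 + 27*m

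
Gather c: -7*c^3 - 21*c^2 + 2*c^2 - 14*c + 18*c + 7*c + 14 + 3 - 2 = -7*c^3 - 19*c^2 + 11*c + 15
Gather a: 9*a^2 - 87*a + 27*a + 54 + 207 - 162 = 9*a^2 - 60*a + 99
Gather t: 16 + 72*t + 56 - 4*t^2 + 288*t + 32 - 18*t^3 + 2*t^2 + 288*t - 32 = -18*t^3 - 2*t^2 + 648*t + 72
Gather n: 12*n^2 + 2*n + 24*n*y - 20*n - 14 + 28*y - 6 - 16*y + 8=12*n^2 + n*(24*y - 18) + 12*y - 12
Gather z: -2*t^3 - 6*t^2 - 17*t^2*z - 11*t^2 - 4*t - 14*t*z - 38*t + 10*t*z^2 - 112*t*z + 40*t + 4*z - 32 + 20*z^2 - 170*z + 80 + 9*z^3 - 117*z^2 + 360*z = -2*t^3 - 17*t^2 - 2*t + 9*z^3 + z^2*(10*t - 97) + z*(-17*t^2 - 126*t + 194) + 48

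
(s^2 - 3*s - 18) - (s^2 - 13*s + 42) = 10*s - 60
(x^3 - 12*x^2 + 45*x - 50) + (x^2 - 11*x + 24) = x^3 - 11*x^2 + 34*x - 26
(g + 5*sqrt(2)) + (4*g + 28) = 5*g + 5*sqrt(2) + 28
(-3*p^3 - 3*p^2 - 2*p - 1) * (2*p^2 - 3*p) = -6*p^5 + 3*p^4 + 5*p^3 + 4*p^2 + 3*p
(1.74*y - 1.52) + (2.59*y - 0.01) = 4.33*y - 1.53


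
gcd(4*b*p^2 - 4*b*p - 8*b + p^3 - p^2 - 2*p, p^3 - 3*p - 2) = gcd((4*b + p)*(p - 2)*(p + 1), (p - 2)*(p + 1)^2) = p^2 - p - 2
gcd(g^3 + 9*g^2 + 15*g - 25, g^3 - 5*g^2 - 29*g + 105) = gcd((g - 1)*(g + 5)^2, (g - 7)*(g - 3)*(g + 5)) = g + 5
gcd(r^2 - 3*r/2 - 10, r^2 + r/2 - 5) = r + 5/2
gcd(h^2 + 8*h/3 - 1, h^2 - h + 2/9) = h - 1/3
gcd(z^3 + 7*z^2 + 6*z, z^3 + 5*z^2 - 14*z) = z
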